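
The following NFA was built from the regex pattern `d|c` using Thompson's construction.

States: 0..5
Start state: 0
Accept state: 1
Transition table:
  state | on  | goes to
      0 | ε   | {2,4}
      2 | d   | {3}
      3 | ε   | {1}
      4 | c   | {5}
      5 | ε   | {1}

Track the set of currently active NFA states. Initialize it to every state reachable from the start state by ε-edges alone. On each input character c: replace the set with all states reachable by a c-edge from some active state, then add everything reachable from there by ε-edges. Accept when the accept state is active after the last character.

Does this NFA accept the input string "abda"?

Answer: REJECT

Trace:
initial (ε-close {0}): {0,2,4}
'a' @ 1: {}  — state set empty
rest 'bda' ignored (set empty)
final: {}; accept 1 not in set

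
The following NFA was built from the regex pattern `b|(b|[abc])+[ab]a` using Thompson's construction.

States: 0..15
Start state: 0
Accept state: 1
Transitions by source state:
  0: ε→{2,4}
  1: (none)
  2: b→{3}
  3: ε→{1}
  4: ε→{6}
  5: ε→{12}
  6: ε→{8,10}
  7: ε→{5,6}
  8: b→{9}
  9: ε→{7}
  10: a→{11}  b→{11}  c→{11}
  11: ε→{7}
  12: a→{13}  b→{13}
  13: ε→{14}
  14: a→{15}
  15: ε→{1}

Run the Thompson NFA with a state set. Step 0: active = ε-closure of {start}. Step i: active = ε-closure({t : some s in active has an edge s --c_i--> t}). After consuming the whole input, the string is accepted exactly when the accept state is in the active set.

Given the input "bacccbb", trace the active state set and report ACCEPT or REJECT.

S₀ = ε-closure({0}) = {0,2,4,6,8,10}
'b' @ 1: {1,3,5,6,7,8,9,10,11,12}  [accepting]
'a' @ 2: {5,6,7,8,10,11,12,13,14}
'c' @ 3: {5,6,7,8,10,11,12}
'c' @ 4: {5,6,7,8,10,11,12}
'c' @ 5: {5,6,7,8,10,11,12}
'b' @ 6: {5,6,7,8,9,10,11,12,13,14}
'b' @ 7: {5,6,7,8,9,10,11,12,13,14}
final: {5,6,7,8,9,10,11,12,13,14}; accept 1 not in set

Answer: REJECT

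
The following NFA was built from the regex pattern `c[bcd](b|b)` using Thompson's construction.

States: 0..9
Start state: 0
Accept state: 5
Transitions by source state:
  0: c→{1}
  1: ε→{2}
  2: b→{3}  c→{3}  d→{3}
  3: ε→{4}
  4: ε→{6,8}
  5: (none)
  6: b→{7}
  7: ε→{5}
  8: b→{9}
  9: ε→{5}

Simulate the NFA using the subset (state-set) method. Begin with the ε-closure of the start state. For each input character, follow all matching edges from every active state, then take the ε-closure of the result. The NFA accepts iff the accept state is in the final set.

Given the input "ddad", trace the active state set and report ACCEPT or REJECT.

Answer: REJECT

Trace:
start: ε-closure({0}) = {0}
'd' @ 1: {}  — state set empty
rest 'dad' ignored (set empty)
final: {}; accept 5 not in set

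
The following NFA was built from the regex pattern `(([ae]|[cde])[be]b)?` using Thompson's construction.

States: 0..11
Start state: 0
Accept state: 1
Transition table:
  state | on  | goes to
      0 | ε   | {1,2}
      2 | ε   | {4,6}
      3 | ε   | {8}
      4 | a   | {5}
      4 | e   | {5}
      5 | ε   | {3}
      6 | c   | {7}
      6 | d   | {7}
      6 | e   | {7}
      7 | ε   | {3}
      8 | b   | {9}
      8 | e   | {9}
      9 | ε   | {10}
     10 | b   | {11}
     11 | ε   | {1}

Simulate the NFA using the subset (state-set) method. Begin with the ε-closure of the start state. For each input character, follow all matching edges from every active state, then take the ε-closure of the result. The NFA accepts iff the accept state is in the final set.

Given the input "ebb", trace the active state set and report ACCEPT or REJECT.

S₀ = ε-closure({0}) = {0,1,2,4,6}
'e' @ 1: {3,5,7,8}
'b' @ 2: {9,10}
'b' @ 3: {1,11}  ✓accept
after full input: {1,11}  (accept=1 in)

Answer: ACCEPT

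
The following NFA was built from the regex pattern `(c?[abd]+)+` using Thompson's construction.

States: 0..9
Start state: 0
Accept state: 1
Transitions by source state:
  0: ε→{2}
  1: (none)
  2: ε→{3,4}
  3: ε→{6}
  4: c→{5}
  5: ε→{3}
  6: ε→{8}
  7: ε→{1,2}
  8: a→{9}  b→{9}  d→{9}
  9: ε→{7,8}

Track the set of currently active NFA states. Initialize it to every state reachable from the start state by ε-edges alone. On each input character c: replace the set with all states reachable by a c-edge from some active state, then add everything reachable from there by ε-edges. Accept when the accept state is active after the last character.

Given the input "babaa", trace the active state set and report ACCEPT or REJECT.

start: ε-closure({0}) = {0,2,3,4,6,8}
'b' @ 1: {1,2,3,4,6,7,8,9}  [accepting]
'a' @ 2: {1,2,3,4,6,7,8,9}  [accepting]
'b' @ 3: {1,2,3,4,6,7,8,9}  [accepting]
'a' @ 4: {1,2,3,4,6,7,8,9}  [accepting]
'a' @ 5: {1,2,3,4,6,7,8,9}  [accepting]
end set {1,2,3,4,6,7,8,9} — state 1 in

Answer: ACCEPT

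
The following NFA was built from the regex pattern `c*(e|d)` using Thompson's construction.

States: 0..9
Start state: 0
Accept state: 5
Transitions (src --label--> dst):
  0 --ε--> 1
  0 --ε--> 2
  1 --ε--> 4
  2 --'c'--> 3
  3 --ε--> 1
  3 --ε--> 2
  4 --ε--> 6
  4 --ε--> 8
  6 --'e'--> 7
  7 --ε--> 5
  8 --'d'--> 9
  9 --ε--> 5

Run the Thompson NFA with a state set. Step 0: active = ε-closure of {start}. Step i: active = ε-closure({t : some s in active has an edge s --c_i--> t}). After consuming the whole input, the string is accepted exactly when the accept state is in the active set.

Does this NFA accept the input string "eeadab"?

start: ε-closure({0}) = {0,1,2,4,6,8}
'e' @ 1: {5,7}  (accept∈set)
'e' @ 2: {}  — dead — no transitions
rest 'adab' ignored (set empty)
after full input: {}  (accept=5 not in)

Answer: REJECT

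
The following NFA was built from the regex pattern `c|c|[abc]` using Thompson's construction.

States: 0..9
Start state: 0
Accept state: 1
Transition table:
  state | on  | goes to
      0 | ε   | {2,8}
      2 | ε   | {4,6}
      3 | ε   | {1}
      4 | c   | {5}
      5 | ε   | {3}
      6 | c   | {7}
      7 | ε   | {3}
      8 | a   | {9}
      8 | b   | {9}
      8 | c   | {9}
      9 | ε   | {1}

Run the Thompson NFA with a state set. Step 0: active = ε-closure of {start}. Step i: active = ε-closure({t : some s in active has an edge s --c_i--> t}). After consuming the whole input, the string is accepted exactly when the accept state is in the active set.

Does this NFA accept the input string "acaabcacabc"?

S₀ = ε-closure({0}) = {0,2,4,6,8}
'a' @ 1: {1,9}  [accepting]
'c' @ 2: {}  — dead — no transitions
rest 'aabcacabc' ignored (set empty)
final: {}; accept 1 not in set

Answer: REJECT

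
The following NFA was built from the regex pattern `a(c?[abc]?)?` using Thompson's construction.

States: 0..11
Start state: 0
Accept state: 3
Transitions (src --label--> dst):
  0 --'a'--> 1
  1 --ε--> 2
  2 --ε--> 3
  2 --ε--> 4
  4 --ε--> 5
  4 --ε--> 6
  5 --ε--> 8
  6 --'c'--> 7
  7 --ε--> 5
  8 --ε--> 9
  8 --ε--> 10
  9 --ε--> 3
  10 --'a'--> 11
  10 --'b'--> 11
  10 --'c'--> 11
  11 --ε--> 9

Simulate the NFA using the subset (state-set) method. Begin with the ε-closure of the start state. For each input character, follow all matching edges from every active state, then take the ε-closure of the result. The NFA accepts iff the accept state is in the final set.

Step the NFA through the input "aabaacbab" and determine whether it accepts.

Answer: REJECT

Derivation:
S₀ = ε-closure({0}) = {0}
'a' @ 1: {1,2,3,4,5,6,8,9,10}  ✓accept
'a' @ 2: {3,9,11}  ✓accept
'b' @ 3: {}  — dead — no transitions
rest 'aacbab' ignored (set empty)
after full input: {}  (accept=3 not in)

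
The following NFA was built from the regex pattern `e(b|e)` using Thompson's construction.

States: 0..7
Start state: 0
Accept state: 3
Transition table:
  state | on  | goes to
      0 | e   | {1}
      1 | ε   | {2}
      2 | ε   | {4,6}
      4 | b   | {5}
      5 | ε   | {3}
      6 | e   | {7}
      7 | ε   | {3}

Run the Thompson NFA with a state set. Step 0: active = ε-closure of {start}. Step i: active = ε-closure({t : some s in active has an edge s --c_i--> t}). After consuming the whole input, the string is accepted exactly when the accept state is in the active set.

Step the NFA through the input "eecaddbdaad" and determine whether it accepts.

Answer: REJECT

Steps:
start: ε-closure({0}) = {0}
'e' @ 1: {1,2,4,6}
'e' @ 2: {3,7}  (accept∈set)
'c' @ 3: {}  — state set empty
rest 'addbdaad' ignored (set empty)
final: {}; accept 3 not in set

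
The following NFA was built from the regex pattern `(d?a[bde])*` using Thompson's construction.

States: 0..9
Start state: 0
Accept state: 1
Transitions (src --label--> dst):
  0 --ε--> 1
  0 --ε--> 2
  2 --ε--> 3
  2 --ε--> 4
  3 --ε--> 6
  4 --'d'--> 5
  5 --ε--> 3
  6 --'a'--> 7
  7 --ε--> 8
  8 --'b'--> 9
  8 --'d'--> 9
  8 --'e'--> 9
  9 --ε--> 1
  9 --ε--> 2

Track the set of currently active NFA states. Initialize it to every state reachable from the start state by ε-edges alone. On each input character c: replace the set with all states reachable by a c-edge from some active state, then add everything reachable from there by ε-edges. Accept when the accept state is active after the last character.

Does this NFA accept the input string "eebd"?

Answer: REJECT

Steps:
S₀ = ε-closure({0}) = {0,1,2,3,4,6}
'e' @ 1: {}  — no active states
rest 'ebd' ignored (set empty)
end set {} — state 1 not in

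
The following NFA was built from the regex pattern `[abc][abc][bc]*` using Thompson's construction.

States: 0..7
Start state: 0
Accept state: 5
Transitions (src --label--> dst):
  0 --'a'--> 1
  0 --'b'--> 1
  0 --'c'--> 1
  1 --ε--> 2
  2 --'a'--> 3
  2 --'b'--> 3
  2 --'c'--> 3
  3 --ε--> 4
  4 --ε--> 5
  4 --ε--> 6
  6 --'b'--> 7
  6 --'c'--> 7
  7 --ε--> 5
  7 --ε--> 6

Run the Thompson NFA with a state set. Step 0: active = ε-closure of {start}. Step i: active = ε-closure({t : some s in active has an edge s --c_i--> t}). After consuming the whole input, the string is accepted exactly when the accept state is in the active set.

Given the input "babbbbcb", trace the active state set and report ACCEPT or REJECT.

S₀ = ε-closure({0}) = {0}
'b' @ 1: {1,2}
'a' @ 2: {3,4,5,6}  (accept∈set)
'b' @ 3: {5,6,7}  (accept∈set)
'b' @ 4: {5,6,7}  (accept∈set)
'b' @ 5: {5,6,7}  (accept∈set)
'b' @ 6: {5,6,7}  (accept∈set)
'c' @ 7: {5,6,7}  (accept∈set)
'b' @ 8: {5,6,7}  (accept∈set)
end set {5,6,7} — state 5 in

Answer: ACCEPT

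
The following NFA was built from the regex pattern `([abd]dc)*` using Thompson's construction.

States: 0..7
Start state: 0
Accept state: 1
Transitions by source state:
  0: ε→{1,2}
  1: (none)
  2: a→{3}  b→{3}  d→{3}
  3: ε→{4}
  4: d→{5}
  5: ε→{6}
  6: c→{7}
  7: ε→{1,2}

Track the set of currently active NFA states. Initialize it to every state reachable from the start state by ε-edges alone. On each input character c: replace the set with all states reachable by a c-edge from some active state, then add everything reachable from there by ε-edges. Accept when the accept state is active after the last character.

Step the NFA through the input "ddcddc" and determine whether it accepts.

Answer: ACCEPT

Derivation:
start: ε-closure({0}) = {0,1,2}
'd' @ 1: {3,4}
'd' @ 2: {5,6}
'c' @ 3: {1,2,7}  ✓accept
'd' @ 4: {3,4}
'd' @ 5: {5,6}
'c' @ 6: {1,2,7}  ✓accept
end set {1,2,7} — state 1 in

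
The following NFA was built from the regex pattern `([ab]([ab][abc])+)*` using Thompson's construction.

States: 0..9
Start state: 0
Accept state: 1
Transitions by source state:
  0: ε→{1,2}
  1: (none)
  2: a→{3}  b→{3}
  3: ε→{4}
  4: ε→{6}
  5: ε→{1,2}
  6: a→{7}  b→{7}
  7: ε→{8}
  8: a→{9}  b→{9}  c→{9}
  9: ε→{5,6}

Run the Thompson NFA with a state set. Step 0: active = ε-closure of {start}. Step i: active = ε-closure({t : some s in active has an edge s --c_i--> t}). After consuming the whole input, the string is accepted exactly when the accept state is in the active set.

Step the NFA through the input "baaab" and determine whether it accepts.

Answer: ACCEPT

Steps:
S₀ = ε-closure({0}) = {0,1,2}
'b' @ 1: {3,4,6}
'a' @ 2: {7,8}
'a' @ 3: {1,2,5,6,9}  (accept∈set)
'a' @ 4: {3,4,6,7,8}
'b' @ 5: {1,2,5,6,7,8,9}  (accept∈set)
after full input: {1,2,5,6,7,8,9}  (accept=1 in)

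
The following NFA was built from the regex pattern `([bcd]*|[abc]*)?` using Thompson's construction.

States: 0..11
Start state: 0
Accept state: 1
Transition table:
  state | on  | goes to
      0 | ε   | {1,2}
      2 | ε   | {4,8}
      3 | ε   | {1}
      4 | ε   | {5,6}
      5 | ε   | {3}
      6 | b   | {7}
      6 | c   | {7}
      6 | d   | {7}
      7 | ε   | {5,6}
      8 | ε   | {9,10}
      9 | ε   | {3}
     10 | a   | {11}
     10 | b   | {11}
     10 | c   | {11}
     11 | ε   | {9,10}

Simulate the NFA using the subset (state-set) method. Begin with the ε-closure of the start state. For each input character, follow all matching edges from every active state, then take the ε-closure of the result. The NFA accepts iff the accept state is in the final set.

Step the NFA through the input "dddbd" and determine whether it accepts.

Answer: ACCEPT

Trace:
initial (ε-close {0}): {0,1,2,3,4,5,6,8,9,10}
'd' @ 1: {1,3,5,6,7}  [accepting]
'd' @ 2: {1,3,5,6,7}  [accepting]
'd' @ 3: {1,3,5,6,7}  [accepting]
'b' @ 4: {1,3,5,6,7}  [accepting]
'd' @ 5: {1,3,5,6,7}  [accepting]
final: {1,3,5,6,7}; accept 1 in set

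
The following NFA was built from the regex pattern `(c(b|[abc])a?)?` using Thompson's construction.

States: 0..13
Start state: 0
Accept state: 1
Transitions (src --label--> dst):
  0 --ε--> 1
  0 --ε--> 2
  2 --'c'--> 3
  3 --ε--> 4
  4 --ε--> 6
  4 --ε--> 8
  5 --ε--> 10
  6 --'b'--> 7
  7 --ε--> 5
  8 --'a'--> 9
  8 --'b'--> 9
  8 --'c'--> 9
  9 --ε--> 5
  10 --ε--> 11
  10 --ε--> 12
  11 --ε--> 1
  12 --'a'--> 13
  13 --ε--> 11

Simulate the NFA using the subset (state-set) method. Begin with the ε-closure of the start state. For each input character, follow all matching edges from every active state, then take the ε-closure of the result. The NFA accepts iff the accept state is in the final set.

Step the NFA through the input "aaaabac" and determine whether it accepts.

initial (ε-close {0}): {0,1,2}
'a' @ 1: {}  — state set empty
rest 'aaabac' ignored (set empty)
after full input: {}  (accept=1 not in)

Answer: REJECT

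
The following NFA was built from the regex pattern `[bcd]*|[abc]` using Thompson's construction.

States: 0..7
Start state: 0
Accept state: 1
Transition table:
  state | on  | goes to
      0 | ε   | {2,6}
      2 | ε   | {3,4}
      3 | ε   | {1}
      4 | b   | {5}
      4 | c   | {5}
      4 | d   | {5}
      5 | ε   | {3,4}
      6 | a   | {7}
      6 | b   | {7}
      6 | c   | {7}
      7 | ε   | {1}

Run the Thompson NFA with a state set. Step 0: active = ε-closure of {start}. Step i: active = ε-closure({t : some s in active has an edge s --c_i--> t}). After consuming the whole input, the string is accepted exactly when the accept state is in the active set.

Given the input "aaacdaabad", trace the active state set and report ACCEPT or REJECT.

S₀ = ε-closure({0}) = {0,1,2,3,4,6}
'a' @ 1: {1,7}  ✓accept
'a' @ 2: {}  — dead — no transitions
rest 'acdaabad' ignored (set empty)
after full input: {}  (accept=1 not in)

Answer: REJECT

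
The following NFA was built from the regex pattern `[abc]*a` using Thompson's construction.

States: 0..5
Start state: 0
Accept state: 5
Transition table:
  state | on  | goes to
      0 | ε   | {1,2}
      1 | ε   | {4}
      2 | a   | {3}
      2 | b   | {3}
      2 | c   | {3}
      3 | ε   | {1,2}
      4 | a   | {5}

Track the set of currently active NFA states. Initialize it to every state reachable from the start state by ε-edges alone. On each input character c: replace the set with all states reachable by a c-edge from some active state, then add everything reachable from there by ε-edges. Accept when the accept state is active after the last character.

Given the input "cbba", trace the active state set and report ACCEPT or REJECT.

Answer: ACCEPT

Derivation:
S₀ = ε-closure({0}) = {0,1,2,4}
'c' @ 1: {1,2,3,4}
'b' @ 2: {1,2,3,4}
'b' @ 3: {1,2,3,4}
'a' @ 4: {1,2,3,4,5}  [accepting]
final: {1,2,3,4,5}; accept 5 in set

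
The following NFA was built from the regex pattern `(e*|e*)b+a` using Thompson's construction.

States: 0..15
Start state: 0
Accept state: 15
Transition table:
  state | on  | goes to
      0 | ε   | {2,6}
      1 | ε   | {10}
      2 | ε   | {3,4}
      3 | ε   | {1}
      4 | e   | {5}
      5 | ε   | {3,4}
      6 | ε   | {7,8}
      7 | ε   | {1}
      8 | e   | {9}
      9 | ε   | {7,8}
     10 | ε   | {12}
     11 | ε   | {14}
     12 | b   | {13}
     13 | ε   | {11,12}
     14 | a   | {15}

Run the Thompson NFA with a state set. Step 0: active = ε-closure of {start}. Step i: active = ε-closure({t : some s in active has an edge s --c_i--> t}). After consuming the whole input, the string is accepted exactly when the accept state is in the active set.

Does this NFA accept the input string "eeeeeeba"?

Answer: ACCEPT

Trace:
S₀ = ε-closure({0}) = {0,1,2,3,4,6,7,8,10,12}
'e' @ 1: {1,3,4,5,7,8,9,10,12}
'e' @ 2: {1,3,4,5,7,8,9,10,12}
'e' @ 3: {1,3,4,5,7,8,9,10,12}
'e' @ 4: {1,3,4,5,7,8,9,10,12}
'e' @ 5: {1,3,4,5,7,8,9,10,12}
'e' @ 6: {1,3,4,5,7,8,9,10,12}
'b' @ 7: {11,12,13,14}
'a' @ 8: {15}  [accepting]
final: {15}; accept 15 in set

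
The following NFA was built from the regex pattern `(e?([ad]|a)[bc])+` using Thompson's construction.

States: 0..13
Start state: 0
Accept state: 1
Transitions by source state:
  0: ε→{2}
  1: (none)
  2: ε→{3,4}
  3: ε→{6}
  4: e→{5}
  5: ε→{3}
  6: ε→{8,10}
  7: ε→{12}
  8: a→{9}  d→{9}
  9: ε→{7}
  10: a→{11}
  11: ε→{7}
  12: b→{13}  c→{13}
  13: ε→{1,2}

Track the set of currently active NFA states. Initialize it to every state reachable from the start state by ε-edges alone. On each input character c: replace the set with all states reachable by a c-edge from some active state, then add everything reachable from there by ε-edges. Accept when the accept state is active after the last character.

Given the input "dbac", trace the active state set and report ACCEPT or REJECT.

Answer: ACCEPT

Derivation:
initial (ε-close {0}): {0,2,3,4,6,8,10}
'd' @ 1: {7,9,12}
'b' @ 2: {1,2,3,4,6,8,10,13}  ✓accept
'a' @ 3: {7,9,11,12}
'c' @ 4: {1,2,3,4,6,8,10,13}  ✓accept
final: {1,2,3,4,6,8,10,13}; accept 1 in set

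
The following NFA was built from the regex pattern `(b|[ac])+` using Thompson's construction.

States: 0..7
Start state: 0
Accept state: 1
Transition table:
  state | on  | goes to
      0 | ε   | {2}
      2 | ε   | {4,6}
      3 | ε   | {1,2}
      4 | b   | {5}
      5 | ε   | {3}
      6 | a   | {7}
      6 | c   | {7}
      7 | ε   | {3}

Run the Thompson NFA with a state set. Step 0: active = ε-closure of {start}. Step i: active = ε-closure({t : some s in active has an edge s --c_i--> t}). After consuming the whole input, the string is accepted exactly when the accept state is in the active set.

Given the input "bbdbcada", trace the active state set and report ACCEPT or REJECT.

Answer: REJECT

Trace:
start: ε-closure({0}) = {0,2,4,6}
'b' @ 1: {1,2,3,4,5,6}  (accept∈set)
'b' @ 2: {1,2,3,4,5,6}  (accept∈set)
'd' @ 3: {}  — dead — no transitions
rest 'bcada' ignored (set empty)
final: {}; accept 1 not in set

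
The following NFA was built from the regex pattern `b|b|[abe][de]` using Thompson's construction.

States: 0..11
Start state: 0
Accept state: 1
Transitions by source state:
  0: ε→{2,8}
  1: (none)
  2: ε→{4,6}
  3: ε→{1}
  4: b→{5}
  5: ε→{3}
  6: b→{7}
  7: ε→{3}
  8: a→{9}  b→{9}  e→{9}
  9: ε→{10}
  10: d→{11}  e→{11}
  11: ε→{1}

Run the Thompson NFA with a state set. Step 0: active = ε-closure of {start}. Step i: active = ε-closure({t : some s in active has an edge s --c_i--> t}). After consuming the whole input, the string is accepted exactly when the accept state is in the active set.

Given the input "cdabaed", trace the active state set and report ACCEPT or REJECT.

Answer: REJECT

Derivation:
start: ε-closure({0}) = {0,2,4,6,8}
'c' @ 1: {}  — dead — no transitions
rest 'dabaed' ignored (set empty)
final: {}; accept 1 not in set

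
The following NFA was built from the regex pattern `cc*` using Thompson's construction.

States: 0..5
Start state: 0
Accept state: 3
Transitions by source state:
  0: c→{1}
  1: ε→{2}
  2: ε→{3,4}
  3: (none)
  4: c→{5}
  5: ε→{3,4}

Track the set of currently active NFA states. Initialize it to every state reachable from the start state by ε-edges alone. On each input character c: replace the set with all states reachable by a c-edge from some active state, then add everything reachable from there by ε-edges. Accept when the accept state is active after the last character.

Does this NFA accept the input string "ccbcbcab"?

start: ε-closure({0}) = {0}
'c' @ 1: {1,2,3,4}  [accepting]
'c' @ 2: {3,4,5}  [accepting]
'b' @ 3: {}  — no active states
rest 'cbcab' ignored (set empty)
after full input: {}  (accept=3 not in)

Answer: REJECT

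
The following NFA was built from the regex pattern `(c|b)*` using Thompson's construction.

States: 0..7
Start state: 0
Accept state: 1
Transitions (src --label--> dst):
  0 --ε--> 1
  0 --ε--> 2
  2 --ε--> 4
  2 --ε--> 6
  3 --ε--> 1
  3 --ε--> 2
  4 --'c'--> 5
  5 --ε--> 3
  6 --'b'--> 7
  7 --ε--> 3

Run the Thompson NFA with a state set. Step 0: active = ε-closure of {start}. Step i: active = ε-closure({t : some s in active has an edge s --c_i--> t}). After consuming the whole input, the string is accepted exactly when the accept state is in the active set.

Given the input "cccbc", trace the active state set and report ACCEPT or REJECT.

Answer: ACCEPT

Trace:
initial (ε-close {0}): {0,1,2,4,6}
'c' @ 1: {1,2,3,4,5,6}  (accept∈set)
'c' @ 2: {1,2,3,4,5,6}  (accept∈set)
'c' @ 3: {1,2,3,4,5,6}  (accept∈set)
'b' @ 4: {1,2,3,4,6,7}  (accept∈set)
'c' @ 5: {1,2,3,4,5,6}  (accept∈set)
end set {1,2,3,4,5,6} — state 1 in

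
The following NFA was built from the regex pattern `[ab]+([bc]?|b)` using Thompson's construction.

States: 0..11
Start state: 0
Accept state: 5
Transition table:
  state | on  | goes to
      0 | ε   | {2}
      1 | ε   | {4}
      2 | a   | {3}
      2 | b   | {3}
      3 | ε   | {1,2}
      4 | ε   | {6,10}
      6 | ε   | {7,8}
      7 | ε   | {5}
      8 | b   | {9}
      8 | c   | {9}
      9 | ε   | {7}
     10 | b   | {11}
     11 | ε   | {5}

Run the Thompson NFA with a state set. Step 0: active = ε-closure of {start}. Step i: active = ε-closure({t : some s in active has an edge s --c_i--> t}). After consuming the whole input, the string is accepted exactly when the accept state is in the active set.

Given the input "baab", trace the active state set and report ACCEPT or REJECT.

initial (ε-close {0}): {0,2}
'b' @ 1: {1,2,3,4,5,6,7,8,10}  (accept∈set)
'a' @ 2: {1,2,3,4,5,6,7,8,10}  (accept∈set)
'a' @ 3: {1,2,3,4,5,6,7,8,10}  (accept∈set)
'b' @ 4: {1,2,3,4,5,6,7,8,9,10,11}  (accept∈set)
end set {1,2,3,4,5,6,7,8,9,10,11} — state 5 in

Answer: ACCEPT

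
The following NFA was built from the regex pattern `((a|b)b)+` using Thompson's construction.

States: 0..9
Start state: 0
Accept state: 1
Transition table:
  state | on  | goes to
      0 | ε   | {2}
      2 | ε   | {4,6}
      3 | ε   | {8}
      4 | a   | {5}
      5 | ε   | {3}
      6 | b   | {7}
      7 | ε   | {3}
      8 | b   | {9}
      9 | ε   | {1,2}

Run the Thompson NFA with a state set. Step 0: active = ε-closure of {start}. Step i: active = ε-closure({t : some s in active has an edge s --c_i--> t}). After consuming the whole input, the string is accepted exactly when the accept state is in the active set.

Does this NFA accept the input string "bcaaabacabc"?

Answer: REJECT

Trace:
S₀ = ε-closure({0}) = {0,2,4,6}
'b' @ 1: {3,7,8}
'c' @ 2: {}  — state set empty
rest 'aaabacabc' ignored (set empty)
end set {} — state 1 not in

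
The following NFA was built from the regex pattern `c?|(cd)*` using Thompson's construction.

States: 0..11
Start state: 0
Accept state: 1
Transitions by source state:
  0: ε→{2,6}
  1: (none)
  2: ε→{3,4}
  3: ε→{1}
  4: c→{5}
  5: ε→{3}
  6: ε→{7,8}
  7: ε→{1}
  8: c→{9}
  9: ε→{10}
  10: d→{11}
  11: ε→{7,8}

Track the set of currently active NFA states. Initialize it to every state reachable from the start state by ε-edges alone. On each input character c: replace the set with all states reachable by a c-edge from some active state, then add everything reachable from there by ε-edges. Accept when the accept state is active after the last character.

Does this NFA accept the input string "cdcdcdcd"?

S₀ = ε-closure({0}) = {0,1,2,3,4,6,7,8}
'c' @ 1: {1,3,5,9,10}  [accepting]
'd' @ 2: {1,7,8,11}  [accepting]
'c' @ 3: {9,10}
'd' @ 4: {1,7,8,11}  [accepting]
'c' @ 5: {9,10}
'd' @ 6: {1,7,8,11}  [accepting]
'c' @ 7: {9,10}
'd' @ 8: {1,7,8,11}  [accepting]
end set {1,7,8,11} — state 1 in

Answer: ACCEPT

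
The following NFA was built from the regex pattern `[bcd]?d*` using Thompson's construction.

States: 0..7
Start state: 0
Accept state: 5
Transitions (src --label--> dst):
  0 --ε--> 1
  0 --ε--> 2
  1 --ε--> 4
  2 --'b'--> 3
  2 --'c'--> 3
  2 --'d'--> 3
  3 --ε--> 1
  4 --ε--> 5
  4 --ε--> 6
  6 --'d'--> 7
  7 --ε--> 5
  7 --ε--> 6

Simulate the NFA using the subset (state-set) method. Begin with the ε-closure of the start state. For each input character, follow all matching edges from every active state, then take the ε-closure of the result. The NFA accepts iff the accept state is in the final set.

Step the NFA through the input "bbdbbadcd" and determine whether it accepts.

Answer: REJECT

Trace:
S₀ = ε-closure({0}) = {0,1,2,4,5,6}
'b' @ 1: {1,3,4,5,6}  [accepting]
'b' @ 2: {}  — dead — no transitions
rest 'dbbadcd' ignored (set empty)
after full input: {}  (accept=5 not in)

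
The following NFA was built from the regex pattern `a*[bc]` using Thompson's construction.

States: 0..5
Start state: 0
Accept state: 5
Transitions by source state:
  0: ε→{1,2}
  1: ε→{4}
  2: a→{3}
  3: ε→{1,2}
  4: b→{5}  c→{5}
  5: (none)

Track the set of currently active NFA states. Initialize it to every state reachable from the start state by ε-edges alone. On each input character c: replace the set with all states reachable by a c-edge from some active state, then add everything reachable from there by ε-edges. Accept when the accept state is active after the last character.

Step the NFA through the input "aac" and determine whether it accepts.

S₀ = ε-closure({0}) = {0,1,2,4}
'a' @ 1: {1,2,3,4}
'a' @ 2: {1,2,3,4}
'c' @ 3: {5}  (accept∈set)
after full input: {5}  (accept=5 in)

Answer: ACCEPT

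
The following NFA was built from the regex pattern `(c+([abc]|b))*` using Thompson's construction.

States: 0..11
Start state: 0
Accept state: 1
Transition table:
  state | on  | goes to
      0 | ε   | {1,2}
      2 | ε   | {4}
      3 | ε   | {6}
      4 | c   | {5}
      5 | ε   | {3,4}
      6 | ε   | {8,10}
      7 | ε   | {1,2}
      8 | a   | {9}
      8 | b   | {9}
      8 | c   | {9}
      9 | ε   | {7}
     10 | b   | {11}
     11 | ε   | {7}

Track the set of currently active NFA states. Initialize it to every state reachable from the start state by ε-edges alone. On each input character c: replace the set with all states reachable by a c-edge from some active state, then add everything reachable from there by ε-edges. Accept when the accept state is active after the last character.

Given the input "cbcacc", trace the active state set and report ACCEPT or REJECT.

initial (ε-close {0}): {0,1,2,4}
'c' @ 1: {3,4,5,6,8,10}
'b' @ 2: {1,2,4,7,9,11}  ✓accept
'c' @ 3: {3,4,5,6,8,10}
'a' @ 4: {1,2,4,7,9}  ✓accept
'c' @ 5: {3,4,5,6,8,10}
'c' @ 6: {1,2,3,4,5,6,7,8,9,10}  ✓accept
end set {1,2,3,4,5,6,7,8,9,10} — state 1 in

Answer: ACCEPT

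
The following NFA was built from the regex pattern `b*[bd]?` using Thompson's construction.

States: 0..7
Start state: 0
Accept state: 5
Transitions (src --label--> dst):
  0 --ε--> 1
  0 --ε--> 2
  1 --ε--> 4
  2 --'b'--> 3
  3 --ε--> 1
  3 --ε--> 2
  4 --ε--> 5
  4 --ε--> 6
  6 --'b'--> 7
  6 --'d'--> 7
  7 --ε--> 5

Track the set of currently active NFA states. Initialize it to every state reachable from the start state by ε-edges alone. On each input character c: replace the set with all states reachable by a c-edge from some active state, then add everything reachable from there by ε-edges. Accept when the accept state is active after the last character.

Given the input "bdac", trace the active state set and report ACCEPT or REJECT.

Answer: REJECT

Derivation:
start: ε-closure({0}) = {0,1,2,4,5,6}
'b' @ 1: {1,2,3,4,5,6,7}  ✓accept
'd' @ 2: {5,7}  ✓accept
'a' @ 3: {}  — dead — no transitions
rest 'c' ignored (set empty)
final: {}; accept 5 not in set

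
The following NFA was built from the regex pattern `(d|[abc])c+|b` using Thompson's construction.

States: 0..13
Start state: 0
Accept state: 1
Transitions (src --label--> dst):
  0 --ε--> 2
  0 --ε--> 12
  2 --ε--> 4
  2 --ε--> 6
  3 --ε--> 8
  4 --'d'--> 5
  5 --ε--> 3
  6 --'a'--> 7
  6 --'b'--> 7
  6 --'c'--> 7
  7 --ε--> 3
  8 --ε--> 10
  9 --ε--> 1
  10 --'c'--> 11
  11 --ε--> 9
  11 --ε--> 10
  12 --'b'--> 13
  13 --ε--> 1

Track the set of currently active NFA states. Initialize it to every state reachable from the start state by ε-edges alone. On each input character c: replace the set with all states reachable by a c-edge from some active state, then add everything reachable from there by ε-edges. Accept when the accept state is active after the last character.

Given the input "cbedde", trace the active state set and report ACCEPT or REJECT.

S₀ = ε-closure({0}) = {0,2,4,6,12}
'c' @ 1: {3,7,8,10}
'b' @ 2: {}  — dead — no transitions
rest 'edde' ignored (set empty)
end set {} — state 1 not in

Answer: REJECT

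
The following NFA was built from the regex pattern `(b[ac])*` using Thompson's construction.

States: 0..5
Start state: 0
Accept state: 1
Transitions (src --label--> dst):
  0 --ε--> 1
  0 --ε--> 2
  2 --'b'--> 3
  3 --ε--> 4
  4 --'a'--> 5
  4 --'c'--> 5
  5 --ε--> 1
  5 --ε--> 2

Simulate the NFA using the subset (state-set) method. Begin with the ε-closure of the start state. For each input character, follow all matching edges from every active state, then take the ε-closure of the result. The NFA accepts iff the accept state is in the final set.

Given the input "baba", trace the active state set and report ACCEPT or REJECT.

start: ε-closure({0}) = {0,1,2}
'b' @ 1: {3,4}
'a' @ 2: {1,2,5}  (accept∈set)
'b' @ 3: {3,4}
'a' @ 4: {1,2,5}  (accept∈set)
after full input: {1,2,5}  (accept=1 in)

Answer: ACCEPT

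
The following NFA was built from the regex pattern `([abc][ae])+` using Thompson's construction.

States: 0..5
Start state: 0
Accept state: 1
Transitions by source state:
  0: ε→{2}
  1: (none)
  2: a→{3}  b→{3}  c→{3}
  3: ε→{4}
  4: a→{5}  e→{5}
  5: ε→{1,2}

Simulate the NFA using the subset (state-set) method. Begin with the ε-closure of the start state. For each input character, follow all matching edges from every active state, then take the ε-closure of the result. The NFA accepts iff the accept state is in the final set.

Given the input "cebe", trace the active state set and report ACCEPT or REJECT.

start: ε-closure({0}) = {0,2}
'c' @ 1: {3,4}
'e' @ 2: {1,2,5}  (accept∈set)
'b' @ 3: {3,4}
'e' @ 4: {1,2,5}  (accept∈set)
after full input: {1,2,5}  (accept=1 in)

Answer: ACCEPT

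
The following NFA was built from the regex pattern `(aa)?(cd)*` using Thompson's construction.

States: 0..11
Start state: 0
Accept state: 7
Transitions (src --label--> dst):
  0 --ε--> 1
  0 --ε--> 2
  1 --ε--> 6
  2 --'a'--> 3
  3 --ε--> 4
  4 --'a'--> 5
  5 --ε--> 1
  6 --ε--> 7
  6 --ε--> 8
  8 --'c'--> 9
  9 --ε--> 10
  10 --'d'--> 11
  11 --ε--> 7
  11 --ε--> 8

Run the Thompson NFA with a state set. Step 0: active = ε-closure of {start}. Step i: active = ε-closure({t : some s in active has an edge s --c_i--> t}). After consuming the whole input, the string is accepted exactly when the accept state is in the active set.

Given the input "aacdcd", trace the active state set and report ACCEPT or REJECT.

start: ε-closure({0}) = {0,1,2,6,7,8}
'a' @ 1: {3,4}
'a' @ 2: {1,5,6,7,8}  ✓accept
'c' @ 3: {9,10}
'd' @ 4: {7,8,11}  ✓accept
'c' @ 5: {9,10}
'd' @ 6: {7,8,11}  ✓accept
end set {7,8,11} — state 7 in

Answer: ACCEPT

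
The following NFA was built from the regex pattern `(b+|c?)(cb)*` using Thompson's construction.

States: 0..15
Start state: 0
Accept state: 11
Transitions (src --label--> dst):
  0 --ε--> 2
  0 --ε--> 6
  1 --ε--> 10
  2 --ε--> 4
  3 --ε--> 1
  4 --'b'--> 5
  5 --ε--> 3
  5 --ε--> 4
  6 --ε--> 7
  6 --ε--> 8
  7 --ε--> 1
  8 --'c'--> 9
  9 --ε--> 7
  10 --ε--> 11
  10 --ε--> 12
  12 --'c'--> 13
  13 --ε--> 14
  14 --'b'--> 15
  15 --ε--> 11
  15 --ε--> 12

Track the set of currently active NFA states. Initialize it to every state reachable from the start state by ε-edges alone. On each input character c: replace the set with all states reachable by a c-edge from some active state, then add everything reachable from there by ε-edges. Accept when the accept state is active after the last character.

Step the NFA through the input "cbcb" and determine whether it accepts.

Answer: ACCEPT

Derivation:
start: ε-closure({0}) = {0,1,2,4,6,7,8,10,11,12}
'c' @ 1: {1,7,9,10,11,12,13,14}  (accept∈set)
'b' @ 2: {11,12,15}  (accept∈set)
'c' @ 3: {13,14}
'b' @ 4: {11,12,15}  (accept∈set)
final: {11,12,15}; accept 11 in set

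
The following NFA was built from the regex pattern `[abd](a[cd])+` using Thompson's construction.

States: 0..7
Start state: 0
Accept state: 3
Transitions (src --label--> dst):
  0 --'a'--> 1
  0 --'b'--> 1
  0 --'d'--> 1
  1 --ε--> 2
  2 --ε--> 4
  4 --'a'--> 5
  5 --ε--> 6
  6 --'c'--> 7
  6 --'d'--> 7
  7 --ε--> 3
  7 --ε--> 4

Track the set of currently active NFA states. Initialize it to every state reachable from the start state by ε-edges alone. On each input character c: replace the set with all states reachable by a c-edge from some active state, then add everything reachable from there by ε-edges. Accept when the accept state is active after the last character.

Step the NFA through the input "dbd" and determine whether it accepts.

initial (ε-close {0}): {0}
'd' @ 1: {1,2,4}
'b' @ 2: {}  — dead — no transitions
rest 'd' ignored (set empty)
after full input: {}  (accept=3 not in)

Answer: REJECT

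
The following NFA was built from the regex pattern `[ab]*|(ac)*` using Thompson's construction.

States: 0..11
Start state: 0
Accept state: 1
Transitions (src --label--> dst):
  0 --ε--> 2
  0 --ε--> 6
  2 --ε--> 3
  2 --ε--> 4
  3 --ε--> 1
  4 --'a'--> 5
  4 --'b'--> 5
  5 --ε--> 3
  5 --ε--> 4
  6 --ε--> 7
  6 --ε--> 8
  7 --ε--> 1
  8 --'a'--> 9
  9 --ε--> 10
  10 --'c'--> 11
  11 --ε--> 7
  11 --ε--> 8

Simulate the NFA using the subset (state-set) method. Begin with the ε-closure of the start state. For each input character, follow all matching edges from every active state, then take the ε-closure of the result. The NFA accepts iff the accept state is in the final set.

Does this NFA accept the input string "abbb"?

Answer: ACCEPT

Steps:
S₀ = ε-closure({0}) = {0,1,2,3,4,6,7,8}
'a' @ 1: {1,3,4,5,9,10}  [accepting]
'b' @ 2: {1,3,4,5}  [accepting]
'b' @ 3: {1,3,4,5}  [accepting]
'b' @ 4: {1,3,4,5}  [accepting]
after full input: {1,3,4,5}  (accept=1 in)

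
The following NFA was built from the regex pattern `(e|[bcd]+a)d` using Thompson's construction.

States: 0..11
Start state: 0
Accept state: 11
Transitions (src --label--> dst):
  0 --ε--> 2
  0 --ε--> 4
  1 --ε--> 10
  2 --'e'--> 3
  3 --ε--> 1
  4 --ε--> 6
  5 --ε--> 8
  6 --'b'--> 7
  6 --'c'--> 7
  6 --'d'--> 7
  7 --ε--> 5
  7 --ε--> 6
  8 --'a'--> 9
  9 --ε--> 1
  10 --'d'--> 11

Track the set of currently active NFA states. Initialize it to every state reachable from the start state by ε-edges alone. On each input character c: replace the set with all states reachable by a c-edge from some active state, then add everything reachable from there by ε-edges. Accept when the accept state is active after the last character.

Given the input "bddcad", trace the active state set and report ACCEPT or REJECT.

Answer: ACCEPT

Trace:
start: ε-closure({0}) = {0,2,4,6}
'b' @ 1: {5,6,7,8}
'd' @ 2: {5,6,7,8}
'd' @ 3: {5,6,7,8}
'c' @ 4: {5,6,7,8}
'a' @ 5: {1,9,10}
'd' @ 6: {11}  [accepting]
final: {11}; accept 11 in set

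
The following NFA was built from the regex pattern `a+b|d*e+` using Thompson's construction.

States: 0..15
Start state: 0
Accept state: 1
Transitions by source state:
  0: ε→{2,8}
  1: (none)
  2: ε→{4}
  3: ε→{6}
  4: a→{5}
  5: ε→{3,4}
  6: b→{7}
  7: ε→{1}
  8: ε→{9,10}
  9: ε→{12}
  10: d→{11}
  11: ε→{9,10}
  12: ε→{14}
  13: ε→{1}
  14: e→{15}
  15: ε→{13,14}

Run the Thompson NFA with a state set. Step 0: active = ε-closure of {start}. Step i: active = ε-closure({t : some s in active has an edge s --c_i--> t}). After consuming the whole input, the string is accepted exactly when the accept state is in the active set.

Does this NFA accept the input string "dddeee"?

initial (ε-close {0}): {0,2,4,8,9,10,12,14}
'd' @ 1: {9,10,11,12,14}
'd' @ 2: {9,10,11,12,14}
'd' @ 3: {9,10,11,12,14}
'e' @ 4: {1,13,14,15}  [accepting]
'e' @ 5: {1,13,14,15}  [accepting]
'e' @ 6: {1,13,14,15}  [accepting]
after full input: {1,13,14,15}  (accept=1 in)

Answer: ACCEPT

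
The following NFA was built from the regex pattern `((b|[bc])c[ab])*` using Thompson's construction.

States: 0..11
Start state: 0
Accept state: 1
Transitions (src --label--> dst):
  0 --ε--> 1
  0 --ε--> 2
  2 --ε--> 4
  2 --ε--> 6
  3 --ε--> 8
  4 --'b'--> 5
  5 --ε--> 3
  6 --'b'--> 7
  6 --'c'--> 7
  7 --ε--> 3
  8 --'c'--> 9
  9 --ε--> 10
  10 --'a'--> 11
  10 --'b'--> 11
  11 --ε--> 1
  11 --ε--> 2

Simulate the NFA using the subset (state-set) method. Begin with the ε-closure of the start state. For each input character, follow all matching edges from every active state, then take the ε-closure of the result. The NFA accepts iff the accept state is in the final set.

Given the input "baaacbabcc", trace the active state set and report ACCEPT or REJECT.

Answer: REJECT

Trace:
start: ε-closure({0}) = {0,1,2,4,6}
'b' @ 1: {3,5,7,8}
'a' @ 2: {}  — dead — no transitions
rest 'aacbabcc' ignored (set empty)
end set {} — state 1 not in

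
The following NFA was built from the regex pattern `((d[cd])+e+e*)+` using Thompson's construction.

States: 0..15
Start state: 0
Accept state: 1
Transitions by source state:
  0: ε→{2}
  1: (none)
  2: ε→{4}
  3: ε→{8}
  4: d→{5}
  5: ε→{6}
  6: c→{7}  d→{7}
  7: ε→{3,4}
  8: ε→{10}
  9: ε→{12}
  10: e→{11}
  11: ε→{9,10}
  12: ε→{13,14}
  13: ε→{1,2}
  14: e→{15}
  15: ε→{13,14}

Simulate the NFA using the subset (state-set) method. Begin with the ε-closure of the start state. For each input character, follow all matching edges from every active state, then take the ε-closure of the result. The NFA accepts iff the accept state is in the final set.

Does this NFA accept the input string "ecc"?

Answer: REJECT

Derivation:
start: ε-closure({0}) = {0,2,4}
'e' @ 1: {}  — no active states
rest 'cc' ignored (set empty)
end set {} — state 1 not in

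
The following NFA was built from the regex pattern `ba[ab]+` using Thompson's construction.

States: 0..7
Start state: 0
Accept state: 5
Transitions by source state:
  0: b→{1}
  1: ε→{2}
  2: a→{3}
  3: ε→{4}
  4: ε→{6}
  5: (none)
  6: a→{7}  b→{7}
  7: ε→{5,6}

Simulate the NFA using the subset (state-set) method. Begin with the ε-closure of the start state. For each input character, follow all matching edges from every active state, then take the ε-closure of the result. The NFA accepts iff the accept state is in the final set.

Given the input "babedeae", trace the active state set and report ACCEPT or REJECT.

Answer: REJECT

Steps:
S₀ = ε-closure({0}) = {0}
'b' @ 1: {1,2}
'a' @ 2: {3,4,6}
'b' @ 3: {5,6,7}  (accept∈set)
'e' @ 4: {}  — no active states
rest 'deae' ignored (set empty)
end set {} — state 5 not in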